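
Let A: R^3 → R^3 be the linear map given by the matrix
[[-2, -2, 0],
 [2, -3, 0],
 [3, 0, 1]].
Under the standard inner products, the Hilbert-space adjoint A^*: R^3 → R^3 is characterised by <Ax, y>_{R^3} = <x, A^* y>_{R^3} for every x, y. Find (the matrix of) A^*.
A^* = A^T =
[[-2, 2, 3],
 [-2, -3, 0],
 [0, 0, 1]]

For real matrices with standard dot products, the defining identity <Ax, y> = <x, A^* y> gives (Ax)^T y = x^T (A^*) y, i.e. x^T A^T y = x^T (A^*) y. Since this holds for all x, y, we must have A^* = A^T. Therefore
A^* =
[[-2, 2, 3],
 [-2, -3, 0],
 [0, 0, 1]].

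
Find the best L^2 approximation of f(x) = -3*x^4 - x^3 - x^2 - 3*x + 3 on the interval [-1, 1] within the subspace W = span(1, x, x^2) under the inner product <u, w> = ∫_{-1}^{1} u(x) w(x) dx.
g(x) = -25*x^2/7 - 18*x/5 + 114/35

The best approximation g ∈ W is the orthogonal projection of f onto W. Writing g = a_0 + a_1 x + a_2 x^2, the coefficients solve the normal equations G · a = b where
  G_{ij} = <φ_i, φ_j> and b_i = <f, φ_i>, with φ_0 = 1, φ_1 = x, φ_2 = x^2.
G =
  [2, 0, 2/3]
  [0, 2/3, 0]
  [2/3, 0, 2/5],
b = (62/15, -12/5, 26/35).
Solving gives a_0 = 114/35, a_1 = -18/5, a_2 = -25/7, so
  g(x) = -25*x^2/7 - 18*x/5 + 114/35.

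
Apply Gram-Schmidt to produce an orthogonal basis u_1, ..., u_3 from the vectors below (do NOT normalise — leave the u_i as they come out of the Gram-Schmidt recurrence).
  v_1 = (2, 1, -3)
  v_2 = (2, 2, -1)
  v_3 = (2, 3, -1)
Orthogonal basis:
  u_1 = (2, 1, -3)
  u_2 = (5/7, 19/14, 13/14)
  u_3 = (-4/9, 16/45, -8/45)

Apply the Gram-Schmidt recurrence
  u_1 = v_1
  u_i = v_i − Σ_{j<i} ((v_i · u_j) / (u_j · u_j)) · u_j.

Step by step this gives:
  u_1 = (2, 1, -3)
  u_2 = (5/7, 19/14, 13/14)
  u_3 = (-4/9, 16/45, -8/45)

Orthogonality check:
  u_2 · u_1 = 0 (should be 0)
  u_3 · u_1 = 0 (should be 0)
  u_3 · u_2 = 0 (should be 0)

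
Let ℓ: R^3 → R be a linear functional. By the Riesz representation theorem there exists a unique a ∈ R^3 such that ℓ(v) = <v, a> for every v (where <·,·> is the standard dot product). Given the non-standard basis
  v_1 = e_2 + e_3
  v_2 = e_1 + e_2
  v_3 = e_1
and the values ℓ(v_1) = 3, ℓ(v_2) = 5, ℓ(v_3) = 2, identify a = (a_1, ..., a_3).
a = (2, 3, 0)

Write a = (a_1, ..., a_3) in the standard basis. For each basis vector v_i, ℓ(v_i) = <v_i, a> is a linear equation in the a_j's. Collect the n equations into a matrix system V a = ℓ, where row i of V is v_i (expressed in the standard basis). Since V is invertible (lower-triangular with 1s on the diagonal, up to permutation), solve by back-substitution:
  V =
[[0, 1, 1],
 [1, 1, 0],
 [1, 0, 0]]
  V a = (3, 5, 2)
Solving gives a = (2, 3, 0).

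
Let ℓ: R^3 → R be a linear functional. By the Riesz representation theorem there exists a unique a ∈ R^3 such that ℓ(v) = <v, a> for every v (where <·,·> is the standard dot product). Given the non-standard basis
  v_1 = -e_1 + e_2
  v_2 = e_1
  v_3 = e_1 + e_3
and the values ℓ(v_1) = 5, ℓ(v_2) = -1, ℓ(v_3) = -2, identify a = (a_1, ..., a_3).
a = (-1, 4, -1)

Write a = (a_1, ..., a_3) in the standard basis. For each basis vector v_i, ℓ(v_i) = <v_i, a> is a linear equation in the a_j's. Collect the n equations into a matrix system V a = ℓ, where row i of V is v_i (expressed in the standard basis). Since V is invertible (lower-triangular with 1s on the diagonal, up to permutation), solve by back-substitution:
  V =
[[-1, 1, 0],
 [1, 0, 0],
 [1, 0, 1]]
  V a = (5, -1, -2)
Solving gives a = (-1, 4, -1).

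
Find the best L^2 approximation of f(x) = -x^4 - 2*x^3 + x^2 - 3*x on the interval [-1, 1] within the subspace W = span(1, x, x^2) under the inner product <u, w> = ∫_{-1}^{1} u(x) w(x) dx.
g(x) = x^2/7 - 21*x/5 + 3/35

The best approximation g ∈ W is the orthogonal projection of f onto W. Writing g = a_0 + a_1 x + a_2 x^2, the coefficients solve the normal equations G · a = b where
  G_{ij} = <φ_i, φ_j> and b_i = <f, φ_i>, with φ_0 = 1, φ_1 = x, φ_2 = x^2.
G =
  [2, 0, 2/3]
  [0, 2/3, 0]
  [2/3, 0, 2/5],
b = (4/15, -14/5, 4/35).
Solving gives a_0 = 3/35, a_1 = -21/5, a_2 = 1/7, so
  g(x) = x^2/7 - 21*x/5 + 3/35.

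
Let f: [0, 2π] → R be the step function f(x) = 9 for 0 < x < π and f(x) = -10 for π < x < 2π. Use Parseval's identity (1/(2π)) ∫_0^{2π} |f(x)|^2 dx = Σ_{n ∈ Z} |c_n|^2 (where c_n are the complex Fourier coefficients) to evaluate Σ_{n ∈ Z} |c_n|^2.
Σ |c_n|^2 = 181/2

Parseval equates the L^2 energy of f (normalised by 1/(2π)) with the ℓ^2 sum of its Fourier coefficients: (1/(2π)) ∫_0^{2π} |f|^2 = Σ |c_n|^2.
Compute the left side: (1/(2π)) [∫_0^π 9^2 dx + ∫_π^{2π} (-10)^2 dx] = (1/(2π)) · (81π + 100π) = (81 + 100)/2 = 181/2.
So Σ_{n ∈ Z} |c_n|^2 = 181/2.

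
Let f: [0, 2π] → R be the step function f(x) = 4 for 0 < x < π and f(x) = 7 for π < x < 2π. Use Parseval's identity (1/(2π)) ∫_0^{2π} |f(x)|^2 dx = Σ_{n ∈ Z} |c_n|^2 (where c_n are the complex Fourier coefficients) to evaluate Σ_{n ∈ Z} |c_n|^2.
Σ |c_n|^2 = 65/2

Parseval equates the L^2 energy of f (normalised by 1/(2π)) with the ℓ^2 sum of its Fourier coefficients: (1/(2π)) ∫_0^{2π} |f|^2 = Σ |c_n|^2.
Compute the left side: (1/(2π)) [∫_0^π 4^2 dx + ∫_π^{2π} 7^2 dx] = (1/(2π)) · (16π + 49π) = (16 + 49)/2 = 65/2.
So Σ_{n ∈ Z} |c_n|^2 = 65/2.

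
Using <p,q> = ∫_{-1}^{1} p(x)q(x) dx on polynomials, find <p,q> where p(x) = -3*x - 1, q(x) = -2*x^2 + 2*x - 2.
<p,q> = 4/3

Expand the product: p(x)·q(x) = 6*x^3 - 4*x^2 + 4*x + 2.
∫_{-1}^{1} of each monomial x^k gives [2/(k+1) if k even, 0 if k odd]. Integrating term-by-term (or equivalently evaluating the antiderivative F(x) = 3*x^4/2 - 4*x^3/3 + 2*x^2 + 2*x at the endpoints):
  F(1) − F(−1) = 25/6 − (17/6) = 4/3.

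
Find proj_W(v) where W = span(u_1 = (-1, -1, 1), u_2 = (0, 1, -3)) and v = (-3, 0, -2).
proj_W(v) = (-17/7, -6/7, -16/7)

Set up U = [u_1 | ... | u_2] ∈ R^(3×2). The projector onto W = col(U) is P = U (U^T U)^(-1) U^T.
Compute U^T U =
  [3, -4]
  [-4, 10],
and U^T v = (1, 6).
Solve U^T U · c = U^T v for the coefficients: c = (17/7, 11/7). The projection is proj_W(v) = U c.
Check: (v - proj_W(v)) · u_1 = 0  (should be 0).
Check: (v - proj_W(v)) · u_2 = 0  (should be 0).
Result: proj_W(v) = (-17/7, -6/7, -16/7).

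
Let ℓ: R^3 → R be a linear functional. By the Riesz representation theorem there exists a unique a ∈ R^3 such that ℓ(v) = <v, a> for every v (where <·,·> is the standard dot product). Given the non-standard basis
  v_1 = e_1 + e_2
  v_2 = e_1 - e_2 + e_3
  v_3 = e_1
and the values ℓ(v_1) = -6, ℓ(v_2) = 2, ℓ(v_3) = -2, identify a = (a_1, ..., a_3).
a = (-2, -4, 0)

Write a = (a_1, ..., a_3) in the standard basis. For each basis vector v_i, ℓ(v_i) = <v_i, a> is a linear equation in the a_j's. Collect the n equations into a matrix system V a = ℓ, where row i of V is v_i (expressed in the standard basis). Since V is invertible (lower-triangular with 1s on the diagonal, up to permutation), solve by back-substitution:
  V =
[[1, 1, 0],
 [1, -1, 1],
 [1, 0, 0]]
  V a = (-6, 2, -2)
Solving gives a = (-2, -4, 0).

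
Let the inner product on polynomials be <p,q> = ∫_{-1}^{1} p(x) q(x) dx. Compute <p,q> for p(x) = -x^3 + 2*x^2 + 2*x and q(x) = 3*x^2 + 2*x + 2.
<p,q> = 104/15

Expand the product: p(x)·q(x) = -3*x^5 + 4*x^4 + 8*x^3 + 8*x^2 + 4*x.
∫_{-1}^{1} of each monomial x^k gives [2/(k+1) if k even, 0 if k odd]. Integrating term-by-term (or equivalently evaluating the antiderivative F(x) = -x^6/2 + 4*x^5/5 + 2*x^4 + 8*x^3/3 + 2*x^2 at the endpoints):
  F(1) − F(−1) = 209/30 − (1/30) = 104/15.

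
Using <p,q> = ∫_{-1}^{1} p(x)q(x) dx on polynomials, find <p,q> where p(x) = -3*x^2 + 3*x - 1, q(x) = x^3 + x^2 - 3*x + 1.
<p,q> = -32/3

Expand the product: p(x)·q(x) = -3*x^5 + 11*x^3 - 13*x^2 + 6*x - 1.
∫_{-1}^{1} of each monomial x^k gives [2/(k+1) if k even, 0 if k odd]. Integrating term-by-term (or equivalently evaluating the antiderivative F(x) = -x^6/2 + 11*x^4/4 - 13*x^3/3 + 3*x^2 - x at the endpoints):
  F(1) − F(−1) = -1/12 − (127/12) = -32/3.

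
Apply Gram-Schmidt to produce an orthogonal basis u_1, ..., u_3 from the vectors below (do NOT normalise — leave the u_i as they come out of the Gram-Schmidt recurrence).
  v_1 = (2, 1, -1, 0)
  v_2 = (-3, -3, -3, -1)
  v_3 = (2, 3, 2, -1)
Orthogonal basis:
  u_1 = (2, 1, -1, 0)
  u_2 = (-1, -2, -4, -1)
  u_3 = (-23/66, 53/66, 7/66, -37/22)

Apply the Gram-Schmidt recurrence
  u_1 = v_1
  u_i = v_i − Σ_{j<i} ((v_i · u_j) / (u_j · u_j)) · u_j.

Step by step this gives:
  u_1 = (2, 1, -1, 0)
  u_2 = (-1, -2, -4, -1)
  u_3 = (-23/66, 53/66, 7/66, -37/22)

Orthogonality check:
  u_2 · u_1 = 0 (should be 0)
  u_3 · u_1 = 0 (should be 0)
  u_3 · u_2 = 0 (should be 0)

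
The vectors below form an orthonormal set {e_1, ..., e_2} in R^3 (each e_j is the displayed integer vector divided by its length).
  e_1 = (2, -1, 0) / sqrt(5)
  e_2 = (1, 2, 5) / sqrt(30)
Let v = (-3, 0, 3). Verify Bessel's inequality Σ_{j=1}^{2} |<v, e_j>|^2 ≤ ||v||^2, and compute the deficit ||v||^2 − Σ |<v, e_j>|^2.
Σ |<v, e_j>|^2 = 12; ||v||^2 = 18; deficit = 6

Write each e_j = u_j / sqrt(<u_j, u_j>) where u_j is the displayed integer vector. Then <v, e_j> = <v, u_j> / sqrt(<u_j, u_j>), so |<v, e_j>|^2 = <v, u_j>^2 / <u_j, u_j>.
Coefficients: <v, e_1> = -6/sqrt(5), <v, e_2> = 12/sqrt(30).
Square and sum: Σ |<v, e_j>|^2 = 12.
Compute ||v||^2 = v·v = 18.
Deficit = 18 − 12 = 6 ≥ 0, confirming Bessel's inequality. (The deficit equals ||v − Σ <v,e_j> e_j||^2, the squared distance from v to span{e_j}.)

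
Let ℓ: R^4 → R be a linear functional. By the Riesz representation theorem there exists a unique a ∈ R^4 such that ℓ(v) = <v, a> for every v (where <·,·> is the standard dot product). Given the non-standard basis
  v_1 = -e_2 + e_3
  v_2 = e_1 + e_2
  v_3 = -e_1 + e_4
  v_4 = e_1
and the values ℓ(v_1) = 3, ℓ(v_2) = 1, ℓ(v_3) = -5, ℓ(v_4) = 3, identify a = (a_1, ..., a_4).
a = (3, -2, 1, -2)

Write a = (a_1, ..., a_4) in the standard basis. For each basis vector v_i, ℓ(v_i) = <v_i, a> is a linear equation in the a_j's. Collect the n equations into a matrix system V a = ℓ, where row i of V is v_i (expressed in the standard basis). Since V is invertible (lower-triangular with 1s on the diagonal, up to permutation), solve by back-substitution:
  V =
[[0, -1, 1, 0],
 [1, 1, 0, 0],
 [-1, 0, 0, 1],
 [1, 0, 0, 0]]
  V a = (3, 1, -5, 3)
Solving gives a = (3, -2, 1, -2).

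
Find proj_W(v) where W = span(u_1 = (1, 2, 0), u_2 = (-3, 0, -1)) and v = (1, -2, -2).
proj_W(v) = (9/41, -66/41, 14/41)

Set up U = [u_1 | ... | u_2] ∈ R^(3×2). The projector onto W = col(U) is P = U (U^T U)^(-1) U^T.
Compute U^T U =
  [5, -3]
  [-3, 10],
and U^T v = (-3, -1).
Solve U^T U · c = U^T v for the coefficients: c = (-33/41, -14/41). The projection is proj_W(v) = U c.
Check: (v - proj_W(v)) · u_1 = 0  (should be 0).
Check: (v - proj_W(v)) · u_2 = 0  (should be 0).
Result: proj_W(v) = (9/41, -66/41, 14/41).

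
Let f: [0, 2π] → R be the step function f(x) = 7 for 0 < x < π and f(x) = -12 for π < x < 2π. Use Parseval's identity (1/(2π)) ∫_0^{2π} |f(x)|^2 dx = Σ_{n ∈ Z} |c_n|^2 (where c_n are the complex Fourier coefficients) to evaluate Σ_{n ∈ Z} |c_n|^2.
Σ |c_n|^2 = 193/2

Parseval equates the L^2 energy of f (normalised by 1/(2π)) with the ℓ^2 sum of its Fourier coefficients: (1/(2π)) ∫_0^{2π} |f|^2 = Σ |c_n|^2.
Compute the left side: (1/(2π)) [∫_0^π 7^2 dx + ∫_π^{2π} (-12)^2 dx] = (1/(2π)) · (49π + 144π) = (49 + 144)/2 = 193/2.
So Σ_{n ∈ Z} |c_n|^2 = 193/2.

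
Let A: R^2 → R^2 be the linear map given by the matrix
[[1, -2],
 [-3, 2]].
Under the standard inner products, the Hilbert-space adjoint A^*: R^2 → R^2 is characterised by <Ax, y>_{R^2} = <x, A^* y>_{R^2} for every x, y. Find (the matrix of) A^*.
A^* = A^T =
[[1, -3],
 [-2, 2]]

For real matrices with standard dot products, the defining identity <Ax, y> = <x, A^* y> gives (Ax)^T y = x^T (A^*) y, i.e. x^T A^T y = x^T (A^*) y. Since this holds for all x, y, we must have A^* = A^T. Therefore
A^* =
[[1, -3],
 [-2, 2]].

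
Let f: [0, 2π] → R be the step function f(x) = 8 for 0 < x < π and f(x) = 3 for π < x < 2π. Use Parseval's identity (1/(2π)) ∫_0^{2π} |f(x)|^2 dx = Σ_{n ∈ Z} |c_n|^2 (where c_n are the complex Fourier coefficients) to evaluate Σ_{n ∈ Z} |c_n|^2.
Σ |c_n|^2 = 73/2

Parseval equates the L^2 energy of f (normalised by 1/(2π)) with the ℓ^2 sum of its Fourier coefficients: (1/(2π)) ∫_0^{2π} |f|^2 = Σ |c_n|^2.
Compute the left side: (1/(2π)) [∫_0^π 8^2 dx + ∫_π^{2π} 3^2 dx] = (1/(2π)) · (64π + 9π) = (64 + 9)/2 = 73/2.
So Σ_{n ∈ Z} |c_n|^2 = 73/2.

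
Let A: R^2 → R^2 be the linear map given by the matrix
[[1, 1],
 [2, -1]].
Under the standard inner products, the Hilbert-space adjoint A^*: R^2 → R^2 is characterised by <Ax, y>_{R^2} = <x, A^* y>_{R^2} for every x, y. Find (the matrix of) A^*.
A^* = A^T =
[[1, 2],
 [1, -1]]

For real matrices with standard dot products, the defining identity <Ax, y> = <x, A^* y> gives (Ax)^T y = x^T (A^*) y, i.e. x^T A^T y = x^T (A^*) y. Since this holds for all x, y, we must have A^* = A^T. Therefore
A^* =
[[1, 2],
 [1, -1]].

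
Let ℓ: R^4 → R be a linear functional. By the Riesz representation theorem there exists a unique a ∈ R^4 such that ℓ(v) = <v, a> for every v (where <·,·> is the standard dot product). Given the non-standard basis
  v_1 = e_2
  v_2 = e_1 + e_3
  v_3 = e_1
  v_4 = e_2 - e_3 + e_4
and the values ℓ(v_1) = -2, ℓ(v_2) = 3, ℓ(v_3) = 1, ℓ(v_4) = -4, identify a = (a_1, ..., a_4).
a = (1, -2, 2, 0)

Write a = (a_1, ..., a_4) in the standard basis. For each basis vector v_i, ℓ(v_i) = <v_i, a> is a linear equation in the a_j's. Collect the n equations into a matrix system V a = ℓ, where row i of V is v_i (expressed in the standard basis). Since V is invertible (lower-triangular with 1s on the diagonal, up to permutation), solve by back-substitution:
  V =
[[0, 1, 0, 0],
 [1, 0, 1, 0],
 [1, 0, 0, 0],
 [0, 1, -1, 1]]
  V a = (-2, 3, 1, -4)
Solving gives a = (1, -2, 2, 0).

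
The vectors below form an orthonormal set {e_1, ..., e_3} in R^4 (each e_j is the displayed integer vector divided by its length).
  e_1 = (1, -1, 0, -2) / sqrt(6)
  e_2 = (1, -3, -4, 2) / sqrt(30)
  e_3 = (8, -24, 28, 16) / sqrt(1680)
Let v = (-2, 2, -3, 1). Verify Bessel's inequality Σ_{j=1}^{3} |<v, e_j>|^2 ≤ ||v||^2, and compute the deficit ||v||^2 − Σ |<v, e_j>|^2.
Σ |<v, e_j>|^2 = 123/7; ||v||^2 = 18; deficit = 3/7

Write each e_j = u_j / sqrt(<u_j, u_j>) where u_j is the displayed integer vector. Then <v, e_j> = <v, u_j> / sqrt(<u_j, u_j>), so |<v, e_j>|^2 = <v, u_j>^2 / <u_j, u_j>.
Coefficients: <v, e_1> = -6/sqrt(6), <v, e_2> = 6/sqrt(30), <v, e_3> = -132/sqrt(1680).
Square and sum: Σ |<v, e_j>|^2 = 123/7.
Compute ||v||^2 = v·v = 18.
Deficit = 18 − 123/7 = 3/7 ≥ 0, confirming Bessel's inequality. (The deficit equals ||v − Σ <v,e_j> e_j||^2, the squared distance from v to span{e_j}.)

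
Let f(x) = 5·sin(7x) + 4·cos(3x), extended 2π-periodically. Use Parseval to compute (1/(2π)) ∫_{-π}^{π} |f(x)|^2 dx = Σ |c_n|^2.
Σ |c_n|^2 = 41/2

Expand |f|^2 and use orthogonality of {sin(nx), cos(mx)} on [-π, π]:
  ∫_{-π}^{π} sin(nx)^2 dx = π, ∫ cos(mx)^2 dx = π, and cross terms integrate to 0.
So ∫_{-π}^{π} f(x)^2 dx = 5^2 · π + 4^2 · π = (25 + 16)π.
Divide by 2π: (25 + 16)/2 = 41/2.
By Parseval, this equals Σ |c_n|^2.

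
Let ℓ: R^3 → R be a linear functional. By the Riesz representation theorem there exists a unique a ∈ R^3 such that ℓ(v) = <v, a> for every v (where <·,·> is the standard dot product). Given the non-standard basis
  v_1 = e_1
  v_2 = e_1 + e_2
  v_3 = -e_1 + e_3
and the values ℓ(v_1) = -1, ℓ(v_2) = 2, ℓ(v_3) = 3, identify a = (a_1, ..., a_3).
a = (-1, 3, 2)

Write a = (a_1, ..., a_3) in the standard basis. For each basis vector v_i, ℓ(v_i) = <v_i, a> is a linear equation in the a_j's. Collect the n equations into a matrix system V a = ℓ, where row i of V is v_i (expressed in the standard basis). Since V is invertible (lower-triangular with 1s on the diagonal, up to permutation), solve by back-substitution:
  V =
[[1, 0, 0],
 [1, 1, 0],
 [-1, 0, 1]]
  V a = (-1, 2, 3)
Solving gives a = (-1, 3, 2).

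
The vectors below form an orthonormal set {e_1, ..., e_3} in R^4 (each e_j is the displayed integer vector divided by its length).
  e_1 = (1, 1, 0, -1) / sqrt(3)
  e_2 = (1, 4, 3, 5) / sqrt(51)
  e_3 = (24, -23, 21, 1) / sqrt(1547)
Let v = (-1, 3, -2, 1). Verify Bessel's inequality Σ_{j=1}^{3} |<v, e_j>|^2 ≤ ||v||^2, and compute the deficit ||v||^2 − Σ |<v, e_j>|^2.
Σ |<v, e_j>|^2 = 1265/91; ||v||^2 = 15; deficit = 100/91

Write each e_j = u_j / sqrt(<u_j, u_j>) where u_j is the displayed integer vector. Then <v, e_j> = <v, u_j> / sqrt(<u_j, u_j>), so |<v, e_j>|^2 = <v, u_j>^2 / <u_j, u_j>.
Coefficients: <v, e_1> = 1/sqrt(3), <v, e_2> = 10/sqrt(51), <v, e_3> = -134/sqrt(1547).
Square and sum: Σ |<v, e_j>|^2 = 1265/91.
Compute ||v||^2 = v·v = 15.
Deficit = 15 − 1265/91 = 100/91 ≥ 0, confirming Bessel's inequality. (The deficit equals ||v − Σ <v,e_j> e_j||^2, the squared distance from v to span{e_j}.)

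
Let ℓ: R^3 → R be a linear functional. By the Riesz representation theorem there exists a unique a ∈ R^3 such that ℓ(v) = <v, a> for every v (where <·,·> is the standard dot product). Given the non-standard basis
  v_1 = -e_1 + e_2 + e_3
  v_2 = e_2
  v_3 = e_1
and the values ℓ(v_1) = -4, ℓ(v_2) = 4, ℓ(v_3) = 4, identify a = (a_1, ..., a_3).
a = (4, 4, -4)

Write a = (a_1, ..., a_3) in the standard basis. For each basis vector v_i, ℓ(v_i) = <v_i, a> is a linear equation in the a_j's. Collect the n equations into a matrix system V a = ℓ, where row i of V is v_i (expressed in the standard basis). Since V is invertible (lower-triangular with 1s on the diagonal, up to permutation), solve by back-substitution:
  V =
[[-1, 1, 1],
 [0, 1, 0],
 [1, 0, 0]]
  V a = (-4, 4, 4)
Solving gives a = (4, 4, -4).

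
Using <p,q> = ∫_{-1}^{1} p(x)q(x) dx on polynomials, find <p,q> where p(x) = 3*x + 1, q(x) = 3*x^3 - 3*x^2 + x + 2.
<p,q> = 38/5

Expand the product: p(x)·q(x) = 9*x^4 - 6*x^3 + 7*x + 2.
∫_{-1}^{1} of each monomial x^k gives [2/(k+1) if k even, 0 if k odd]. Integrating term-by-term (or equivalently evaluating the antiderivative F(x) = 9*x^5/5 - 3*x^4/2 + 7*x^2/2 + 2*x at the endpoints):
  F(1) − F(−1) = 29/5 − (-9/5) = 38/5.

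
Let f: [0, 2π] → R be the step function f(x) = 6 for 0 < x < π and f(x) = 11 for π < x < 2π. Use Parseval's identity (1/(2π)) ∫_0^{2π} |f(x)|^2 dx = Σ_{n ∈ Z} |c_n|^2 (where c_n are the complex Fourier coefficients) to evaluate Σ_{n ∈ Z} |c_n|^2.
Σ |c_n|^2 = 157/2

Parseval equates the L^2 energy of f (normalised by 1/(2π)) with the ℓ^2 sum of its Fourier coefficients: (1/(2π)) ∫_0^{2π} |f|^2 = Σ |c_n|^2.
Compute the left side: (1/(2π)) [∫_0^π 6^2 dx + ∫_π^{2π} 11^2 dx] = (1/(2π)) · (36π + 121π) = (36 + 121)/2 = 157/2.
So Σ_{n ∈ Z} |c_n|^2 = 157/2.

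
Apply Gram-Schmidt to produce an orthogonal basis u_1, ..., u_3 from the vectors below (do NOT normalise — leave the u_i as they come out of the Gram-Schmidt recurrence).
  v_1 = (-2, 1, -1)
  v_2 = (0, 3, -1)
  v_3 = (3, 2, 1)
Orthogonal basis:
  u_1 = (-2, 1, -1)
  u_2 = (4/3, 7/3, -1/3)
  u_3 = (-2/11, 2/11, 6/11)

Apply the Gram-Schmidt recurrence
  u_1 = v_1
  u_i = v_i − Σ_{j<i} ((v_i · u_j) / (u_j · u_j)) · u_j.

Step by step this gives:
  u_1 = (-2, 1, -1)
  u_2 = (4/3, 7/3, -1/3)
  u_3 = (-2/11, 2/11, 6/11)

Orthogonality check:
  u_2 · u_1 = 0 (should be 0)
  u_3 · u_1 = 0 (should be 0)
  u_3 · u_2 = 0 (should be 0)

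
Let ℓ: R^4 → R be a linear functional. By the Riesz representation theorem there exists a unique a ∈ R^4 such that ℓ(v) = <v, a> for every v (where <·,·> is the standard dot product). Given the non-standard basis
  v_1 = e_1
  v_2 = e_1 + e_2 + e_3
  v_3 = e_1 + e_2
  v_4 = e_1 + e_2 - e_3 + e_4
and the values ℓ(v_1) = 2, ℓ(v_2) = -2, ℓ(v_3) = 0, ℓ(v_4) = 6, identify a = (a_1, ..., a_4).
a = (2, -2, -2, 4)

Write a = (a_1, ..., a_4) in the standard basis. For each basis vector v_i, ℓ(v_i) = <v_i, a> is a linear equation in the a_j's. Collect the n equations into a matrix system V a = ℓ, where row i of V is v_i (expressed in the standard basis). Since V is invertible (lower-triangular with 1s on the diagonal, up to permutation), solve by back-substitution:
  V =
[[1, 0, 0, 0],
 [1, 1, 1, 0],
 [1, 1, 0, 0],
 [1, 1, -1, 1]]
  V a = (2, -2, 0, 6)
Solving gives a = (2, -2, -2, 4).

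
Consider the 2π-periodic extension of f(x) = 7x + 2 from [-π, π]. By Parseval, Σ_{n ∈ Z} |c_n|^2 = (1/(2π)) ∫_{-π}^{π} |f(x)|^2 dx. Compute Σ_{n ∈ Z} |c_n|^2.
Σ |c_n|^2 = 49π^2/3 + 4

Expand and integrate term by term over [-π, π]:
  ∫ (7x)^2 dx = 49·(2π^3/3); ∫ 2·7·(2)·x dx = 0 (odd integrand); ∫ 2^2 dx = 4·2π.
So (1/(2π)) ∫_{-π}^{π} (7x + 2)^2 dx = 49π^2/3 + 4 = 49π^2/3 + 4.
Parseval ⇒ Σ |c_n|^2 = 49π^2/3 + 4.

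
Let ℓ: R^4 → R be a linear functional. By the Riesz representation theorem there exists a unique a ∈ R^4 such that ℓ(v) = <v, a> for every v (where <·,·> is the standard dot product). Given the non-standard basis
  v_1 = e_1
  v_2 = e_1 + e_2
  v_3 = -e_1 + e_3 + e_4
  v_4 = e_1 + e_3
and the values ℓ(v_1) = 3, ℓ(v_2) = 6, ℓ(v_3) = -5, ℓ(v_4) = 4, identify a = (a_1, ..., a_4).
a = (3, 3, 1, -3)

Write a = (a_1, ..., a_4) in the standard basis. For each basis vector v_i, ℓ(v_i) = <v_i, a> is a linear equation in the a_j's. Collect the n equations into a matrix system V a = ℓ, where row i of V is v_i (expressed in the standard basis). Since V is invertible (lower-triangular with 1s on the diagonal, up to permutation), solve by back-substitution:
  V =
[[1, 0, 0, 0],
 [1, 1, 0, 0],
 [-1, 0, 1, 1],
 [1, 0, 1, 0]]
  V a = (3, 6, -5, 4)
Solving gives a = (3, 3, 1, -3).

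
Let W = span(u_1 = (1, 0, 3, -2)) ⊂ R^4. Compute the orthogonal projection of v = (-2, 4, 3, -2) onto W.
proj_W(v) = (11/14, 0, 33/14, -11/7)

Set up U = [u_1 | ... | u_1] ∈ R^(4×1). The projector onto W = col(U) is P = U (U^T U)^(-1) U^T.
Compute U^T U =
  [14],
and U^T v = (11).
Solve U^T U · c = U^T v for the coefficients: c = (11/14). The projection is proj_W(v) = U c.
Check: (v - proj_W(v)) · u_1 = 0  (should be 0).
Result: proj_W(v) = (11/14, 0, 33/14, -11/7).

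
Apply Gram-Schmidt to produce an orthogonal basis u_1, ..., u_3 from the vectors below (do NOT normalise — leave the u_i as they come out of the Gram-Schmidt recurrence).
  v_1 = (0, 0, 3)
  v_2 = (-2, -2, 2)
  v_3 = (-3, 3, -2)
Orthogonal basis:
  u_1 = (0, 0, 3)
  u_2 = (-2, -2, 0)
  u_3 = (-3, 3, 0)

Apply the Gram-Schmidt recurrence
  u_1 = v_1
  u_i = v_i − Σ_{j<i} ((v_i · u_j) / (u_j · u_j)) · u_j.

Step by step this gives:
  u_1 = (0, 0, 3)
  u_2 = (-2, -2, 0)
  u_3 = (-3, 3, 0)

Orthogonality check:
  u_2 · u_1 = 0 (should be 0)
  u_3 · u_1 = 0 (should be 0)
  u_3 · u_2 = 0 (should be 0)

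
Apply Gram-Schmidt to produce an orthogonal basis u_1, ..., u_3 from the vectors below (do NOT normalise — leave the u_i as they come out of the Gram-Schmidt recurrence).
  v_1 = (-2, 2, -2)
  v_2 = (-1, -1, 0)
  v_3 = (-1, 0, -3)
Orthogonal basis:
  u_1 = (-2, 2, -2)
  u_2 = (-1, -1, 0)
  u_3 = (5/6, -5/6, -5/3)

Apply the Gram-Schmidt recurrence
  u_1 = v_1
  u_i = v_i − Σ_{j<i} ((v_i · u_j) / (u_j · u_j)) · u_j.

Step by step this gives:
  u_1 = (-2, 2, -2)
  u_2 = (-1, -1, 0)
  u_3 = (5/6, -5/6, -5/3)

Orthogonality check:
  u_2 · u_1 = 0 (should be 0)
  u_3 · u_1 = 0 (should be 0)
  u_3 · u_2 = 0 (should be 0)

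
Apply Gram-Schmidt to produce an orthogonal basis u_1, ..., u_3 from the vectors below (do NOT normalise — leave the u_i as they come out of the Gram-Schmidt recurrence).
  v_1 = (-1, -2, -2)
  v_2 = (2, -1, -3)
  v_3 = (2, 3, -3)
Orthogonal basis:
  u_1 = (-1, -2, -2)
  u_2 = (8/3, 1/3, -5/3)
  u_3 = (-56/45, 98/45, -14/9)

Apply the Gram-Schmidt recurrence
  u_1 = v_1
  u_i = v_i − Σ_{j<i} ((v_i · u_j) / (u_j · u_j)) · u_j.

Step by step this gives:
  u_1 = (-1, -2, -2)
  u_2 = (8/3, 1/3, -5/3)
  u_3 = (-56/45, 98/45, -14/9)

Orthogonality check:
  u_2 · u_1 = 0 (should be 0)
  u_3 · u_1 = 0 (should be 0)
  u_3 · u_2 = 0 (should be 0)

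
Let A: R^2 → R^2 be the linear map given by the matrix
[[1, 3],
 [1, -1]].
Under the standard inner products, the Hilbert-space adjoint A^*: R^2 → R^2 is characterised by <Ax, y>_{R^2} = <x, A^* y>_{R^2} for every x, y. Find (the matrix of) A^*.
A^* = A^T =
[[1, 1],
 [3, -1]]

For real matrices with standard dot products, the defining identity <Ax, y> = <x, A^* y> gives (Ax)^T y = x^T (A^*) y, i.e. x^T A^T y = x^T (A^*) y. Since this holds for all x, y, we must have A^* = A^T. Therefore
A^* =
[[1, 1],
 [3, -1]].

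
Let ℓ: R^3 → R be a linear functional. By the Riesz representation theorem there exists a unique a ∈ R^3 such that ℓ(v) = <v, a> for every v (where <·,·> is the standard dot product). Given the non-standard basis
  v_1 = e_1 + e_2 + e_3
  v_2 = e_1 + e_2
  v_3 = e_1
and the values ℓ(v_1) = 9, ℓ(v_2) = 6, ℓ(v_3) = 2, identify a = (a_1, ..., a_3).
a = (2, 4, 3)

Write a = (a_1, ..., a_3) in the standard basis. For each basis vector v_i, ℓ(v_i) = <v_i, a> is a linear equation in the a_j's. Collect the n equations into a matrix system V a = ℓ, where row i of V is v_i (expressed in the standard basis). Since V is invertible (lower-triangular with 1s on the diagonal, up to permutation), solve by back-substitution:
  V =
[[1, 1, 1],
 [1, 1, 0],
 [1, 0, 0]]
  V a = (9, 6, 2)
Solving gives a = (2, 4, 3).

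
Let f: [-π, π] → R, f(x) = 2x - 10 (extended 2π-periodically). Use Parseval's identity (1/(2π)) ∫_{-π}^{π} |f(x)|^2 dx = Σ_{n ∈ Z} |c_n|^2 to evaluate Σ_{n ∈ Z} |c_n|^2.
Σ |c_n|^2 = 4π^2/3 + 100

Expand and integrate term by term over [-π, π]:
  ∫ (2x)^2 dx = 4·(2π^3/3); ∫ 2·2·(-10)·x dx = 0 (odd integrand); ∫ (-10)^2 dx = 100·2π.
So (1/(2π)) ∫_{-π}^{π} (2x - 10)^2 dx = 4π^2/3 + 100 = 4π^2/3 + 100.
Parseval ⇒ Σ |c_n|^2 = 4π^2/3 + 100.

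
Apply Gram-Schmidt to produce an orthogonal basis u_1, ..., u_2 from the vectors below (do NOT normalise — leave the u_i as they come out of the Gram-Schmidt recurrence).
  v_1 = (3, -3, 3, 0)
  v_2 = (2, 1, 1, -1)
Orthogonal basis:
  u_1 = (3, -3, 3, 0)
  u_2 = (4/3, 5/3, 1/3, -1)

Apply the Gram-Schmidt recurrence
  u_1 = v_1
  u_i = v_i − Σ_{j<i} ((v_i · u_j) / (u_j · u_j)) · u_j.

Step by step this gives:
  u_1 = (3, -3, 3, 0)
  u_2 = (4/3, 5/3, 1/3, -1)

Orthogonality check:
  u_2 · u_1 = 0 (should be 0)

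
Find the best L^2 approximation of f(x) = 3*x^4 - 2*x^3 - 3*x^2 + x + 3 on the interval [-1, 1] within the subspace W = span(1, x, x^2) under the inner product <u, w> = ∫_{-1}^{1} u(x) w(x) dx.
g(x) = -3*x^2/7 - x/5 + 96/35

The best approximation g ∈ W is the orthogonal projection of f onto W. Writing g = a_0 + a_1 x + a_2 x^2, the coefficients solve the normal equations G · a = b where
  G_{ij} = <φ_i, φ_j> and b_i = <f, φ_i>, with φ_0 = 1, φ_1 = x, φ_2 = x^2.
G =
  [2, 0, 2/3]
  [0, 2/3, 0]
  [2/3, 0, 2/5],
b = (26/5, -2/15, 58/35).
Solving gives a_0 = 96/35, a_1 = -1/5, a_2 = -3/7, so
  g(x) = -3*x^2/7 - x/5 + 96/35.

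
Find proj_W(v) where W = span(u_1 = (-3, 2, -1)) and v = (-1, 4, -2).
proj_W(v) = (-39/14, 13/7, -13/14)

Set up U = [u_1 | ... | u_1] ∈ R^(3×1). The projector onto W = col(U) is P = U (U^T U)^(-1) U^T.
Compute U^T U =
  [14],
and U^T v = (13).
Solve U^T U · c = U^T v for the coefficients: c = (13/14). The projection is proj_W(v) = U c.
Check: (v - proj_W(v)) · u_1 = 0  (should be 0).
Result: proj_W(v) = (-39/14, 13/7, -13/14).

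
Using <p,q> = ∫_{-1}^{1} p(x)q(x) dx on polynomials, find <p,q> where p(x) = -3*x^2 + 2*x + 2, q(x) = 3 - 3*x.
<p,q> = 2

Expand the product: p(x)·q(x) = 9*x^3 - 15*x^2 + 6.
∫_{-1}^{1} of each monomial x^k gives [2/(k+1) if k even, 0 if k odd]. Integrating term-by-term (or equivalently evaluating the antiderivative F(x) = 9*x^4/4 - 5*x^3 + 6*x at the endpoints):
  F(1) − F(−1) = 13/4 − (5/4) = 2.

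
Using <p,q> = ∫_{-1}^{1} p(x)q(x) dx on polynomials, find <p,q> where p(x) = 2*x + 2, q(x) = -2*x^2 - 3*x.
<p,q> = -20/3

Expand the product: p(x)·q(x) = -4*x^3 - 10*x^2 - 6*x.
∫_{-1}^{1} of each monomial x^k gives [2/(k+1) if k even, 0 if k odd]. Integrating term-by-term (or equivalently evaluating the antiderivative F(x) = -x^4 - 10*x^3/3 - 3*x^2 at the endpoints):
  F(1) − F(−1) = -22/3 − (-2/3) = -20/3.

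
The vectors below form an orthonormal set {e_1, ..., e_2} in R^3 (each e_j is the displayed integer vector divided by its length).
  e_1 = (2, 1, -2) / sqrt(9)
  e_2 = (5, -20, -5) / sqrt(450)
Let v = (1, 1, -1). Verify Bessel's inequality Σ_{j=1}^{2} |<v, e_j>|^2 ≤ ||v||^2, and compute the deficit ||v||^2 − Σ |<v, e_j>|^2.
Σ |<v, e_j>|^2 = 3; ||v||^2 = 3; deficit = 0

Write each e_j = u_j / sqrt(<u_j, u_j>) where u_j is the displayed integer vector. Then <v, e_j> = <v, u_j> / sqrt(<u_j, u_j>), so |<v, e_j>|^2 = <v, u_j>^2 / <u_j, u_j>.
Coefficients: <v, e_1> = 5/sqrt(9), <v, e_2> = -10/sqrt(450).
Square and sum: Σ |<v, e_j>|^2 = 3.
Compute ||v||^2 = v·v = 3.
Deficit = 3 − 3 = 0 ≥ 0, confirming Bessel's inequality. (The deficit equals ||v − Σ <v,e_j> e_j||^2, the squared distance from v to span{e_j}.)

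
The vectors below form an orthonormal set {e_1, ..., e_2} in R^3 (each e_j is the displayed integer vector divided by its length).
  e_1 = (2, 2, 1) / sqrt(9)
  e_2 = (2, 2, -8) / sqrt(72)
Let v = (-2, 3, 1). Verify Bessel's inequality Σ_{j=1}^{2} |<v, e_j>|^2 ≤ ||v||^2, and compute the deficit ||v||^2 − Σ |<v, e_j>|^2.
Σ |<v, e_j>|^2 = 3/2; ||v||^2 = 14; deficit = 25/2

Write each e_j = u_j / sqrt(<u_j, u_j>) where u_j is the displayed integer vector. Then <v, e_j> = <v, u_j> / sqrt(<u_j, u_j>), so |<v, e_j>|^2 = <v, u_j>^2 / <u_j, u_j>.
Coefficients: <v, e_1> = 3/sqrt(9), <v, e_2> = -6/sqrt(72).
Square and sum: Σ |<v, e_j>|^2 = 3/2.
Compute ||v||^2 = v·v = 14.
Deficit = 14 − 3/2 = 25/2 ≥ 0, confirming Bessel's inequality. (The deficit equals ||v − Σ <v,e_j> e_j||^2, the squared distance from v to span{e_j}.)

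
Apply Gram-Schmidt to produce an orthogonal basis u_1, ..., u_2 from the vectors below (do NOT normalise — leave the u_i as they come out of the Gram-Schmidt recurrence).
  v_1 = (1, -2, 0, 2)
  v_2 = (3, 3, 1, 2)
Orthogonal basis:
  u_1 = (1, -2, 0, 2)
  u_2 = (26/9, 29/9, 1, 16/9)

Apply the Gram-Schmidt recurrence
  u_1 = v_1
  u_i = v_i − Σ_{j<i} ((v_i · u_j) / (u_j · u_j)) · u_j.

Step by step this gives:
  u_1 = (1, -2, 0, 2)
  u_2 = (26/9, 29/9, 1, 16/9)

Orthogonality check:
  u_2 · u_1 = 0 (should be 0)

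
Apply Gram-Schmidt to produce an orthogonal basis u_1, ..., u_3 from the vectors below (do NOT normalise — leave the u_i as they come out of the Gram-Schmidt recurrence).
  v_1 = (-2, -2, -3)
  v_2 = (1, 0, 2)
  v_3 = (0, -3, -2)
Orthogonal basis:
  u_1 = (-2, -2, -3)
  u_2 = (1/17, -16/17, 10/17)
  u_3 = (4/3, -1/3, -2/3)

Apply the Gram-Schmidt recurrence
  u_1 = v_1
  u_i = v_i − Σ_{j<i} ((v_i · u_j) / (u_j · u_j)) · u_j.

Step by step this gives:
  u_1 = (-2, -2, -3)
  u_2 = (1/17, -16/17, 10/17)
  u_3 = (4/3, -1/3, -2/3)

Orthogonality check:
  u_2 · u_1 = 0 (should be 0)
  u_3 · u_1 = 0 (should be 0)
  u_3 · u_2 = 0 (should be 0)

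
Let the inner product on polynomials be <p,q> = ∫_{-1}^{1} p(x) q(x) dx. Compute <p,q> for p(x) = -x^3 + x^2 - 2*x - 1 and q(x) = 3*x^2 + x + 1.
<p,q> = -58/15

Expand the product: p(x)·q(x) = -3*x^5 + 2*x^4 - 6*x^3 - 4*x^2 - 3*x - 1.
∫_{-1}^{1} of each monomial x^k gives [2/(k+1) if k even, 0 if k odd]. Integrating term-by-term (or equivalently evaluating the antiderivative F(x) = -x^6/2 + 2*x^5/5 - 3*x^4/2 - 4*x^3/3 - 3*x^2/2 - x at the endpoints):
  F(1) − F(−1) = -163/30 − (-47/30) = -58/15.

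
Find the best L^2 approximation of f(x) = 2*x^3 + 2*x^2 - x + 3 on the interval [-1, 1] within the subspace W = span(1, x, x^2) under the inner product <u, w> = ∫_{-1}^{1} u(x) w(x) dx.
g(x) = 2*x^2 + x/5 + 3

The best approximation g ∈ W is the orthogonal projection of f onto W. Writing g = a_0 + a_1 x + a_2 x^2, the coefficients solve the normal equations G · a = b where
  G_{ij} = <φ_i, φ_j> and b_i = <f, φ_i>, with φ_0 = 1, φ_1 = x, φ_2 = x^2.
G =
  [2, 0, 2/3]
  [0, 2/3, 0]
  [2/3, 0, 2/5],
b = (22/3, 2/15, 14/5).
Solving gives a_0 = 3, a_1 = 1/5, a_2 = 2, so
  g(x) = 2*x^2 + x/5 + 3.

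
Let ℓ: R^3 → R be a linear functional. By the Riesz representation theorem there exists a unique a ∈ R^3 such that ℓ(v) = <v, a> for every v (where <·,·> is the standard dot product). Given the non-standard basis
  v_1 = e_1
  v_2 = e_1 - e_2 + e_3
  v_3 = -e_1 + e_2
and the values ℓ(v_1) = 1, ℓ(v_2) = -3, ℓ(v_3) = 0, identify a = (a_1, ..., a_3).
a = (1, 1, -3)

Write a = (a_1, ..., a_3) in the standard basis. For each basis vector v_i, ℓ(v_i) = <v_i, a> is a linear equation in the a_j's. Collect the n equations into a matrix system V a = ℓ, where row i of V is v_i (expressed in the standard basis). Since V is invertible (lower-triangular with 1s on the diagonal, up to permutation), solve by back-substitution:
  V =
[[1, 0, 0],
 [1, -1, 1],
 [-1, 1, 0]]
  V a = (1, -3, 0)
Solving gives a = (1, 1, -3).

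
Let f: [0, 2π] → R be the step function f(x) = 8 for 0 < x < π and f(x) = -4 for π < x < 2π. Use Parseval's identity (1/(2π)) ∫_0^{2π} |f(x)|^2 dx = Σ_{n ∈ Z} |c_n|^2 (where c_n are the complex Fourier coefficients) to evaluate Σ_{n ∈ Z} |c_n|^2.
Σ |c_n|^2 = 40

Parseval equates the L^2 energy of f (normalised by 1/(2π)) with the ℓ^2 sum of its Fourier coefficients: (1/(2π)) ∫_0^{2π} |f|^2 = Σ |c_n|^2.
Compute the left side: (1/(2π)) [∫_0^π 8^2 dx + ∫_π^{2π} (-4)^2 dx] = (1/(2π)) · (64π + 16π) = (64 + 16)/2 = 40.
So Σ_{n ∈ Z} |c_n|^2 = 40.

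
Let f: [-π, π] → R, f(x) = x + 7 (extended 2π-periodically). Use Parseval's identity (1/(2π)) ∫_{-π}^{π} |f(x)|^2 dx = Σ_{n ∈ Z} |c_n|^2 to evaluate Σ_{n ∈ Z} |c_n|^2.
Σ |c_n|^2 = π^2/3 + 49

Expand and integrate term by term over [-π, π]:
  ∫ (x)^2 dx = 1·(2π^3/3); ∫ 2·1·(7)·x dx = 0 (odd integrand); ∫ 7^2 dx = 49·2π.
So (1/(2π)) ∫_{-π}^{π} (x + 7)^2 dx = 1π^2/3 + 49 = π^2/3 + 49.
Parseval ⇒ Σ |c_n|^2 = π^2/3 + 49.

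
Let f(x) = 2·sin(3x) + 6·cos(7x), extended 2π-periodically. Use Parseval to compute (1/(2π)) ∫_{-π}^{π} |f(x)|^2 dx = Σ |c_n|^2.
Σ |c_n|^2 = 20

Expand |f|^2 and use orthogonality of {sin(nx), cos(mx)} on [-π, π]:
  ∫_{-π}^{π} sin(nx)^2 dx = π, ∫ cos(mx)^2 dx = π, and cross terms integrate to 0.
So ∫_{-π}^{π} f(x)^2 dx = 2^2 · π + 6^2 · π = (4 + 36)π.
Divide by 2π: (4 + 36)/2 = 20.
By Parseval, this equals Σ |c_n|^2.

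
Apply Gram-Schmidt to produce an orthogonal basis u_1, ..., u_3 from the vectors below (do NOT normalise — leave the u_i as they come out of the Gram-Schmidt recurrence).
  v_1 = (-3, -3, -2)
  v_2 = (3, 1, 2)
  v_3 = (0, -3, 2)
Orthogonal basis:
  u_1 = (-3, -3, -2)
  u_2 = (9/11, -13/11, 6/11)
  u_3 = (-12/13, 0, 18/13)

Apply the Gram-Schmidt recurrence
  u_1 = v_1
  u_i = v_i − Σ_{j<i} ((v_i · u_j) / (u_j · u_j)) · u_j.

Step by step this gives:
  u_1 = (-3, -3, -2)
  u_2 = (9/11, -13/11, 6/11)
  u_3 = (-12/13, 0, 18/13)

Orthogonality check:
  u_2 · u_1 = 0 (should be 0)
  u_3 · u_1 = 0 (should be 0)
  u_3 · u_2 = 0 (should be 0)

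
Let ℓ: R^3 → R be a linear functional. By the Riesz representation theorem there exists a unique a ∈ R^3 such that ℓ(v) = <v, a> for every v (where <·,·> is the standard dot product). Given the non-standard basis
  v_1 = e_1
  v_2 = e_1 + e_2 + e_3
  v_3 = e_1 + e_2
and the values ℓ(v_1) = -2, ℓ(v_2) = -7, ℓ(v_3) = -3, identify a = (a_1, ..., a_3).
a = (-2, -1, -4)

Write a = (a_1, ..., a_3) in the standard basis. For each basis vector v_i, ℓ(v_i) = <v_i, a> is a linear equation in the a_j's. Collect the n equations into a matrix system V a = ℓ, where row i of V is v_i (expressed in the standard basis). Since V is invertible (lower-triangular with 1s on the diagonal, up to permutation), solve by back-substitution:
  V =
[[1, 0, 0],
 [1, 1, 1],
 [1, 1, 0]]
  V a = (-2, -7, -3)
Solving gives a = (-2, -1, -4).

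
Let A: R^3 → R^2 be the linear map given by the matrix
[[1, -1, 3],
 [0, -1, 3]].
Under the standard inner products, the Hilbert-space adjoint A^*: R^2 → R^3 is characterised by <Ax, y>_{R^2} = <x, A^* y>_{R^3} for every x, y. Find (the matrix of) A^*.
A^* = A^T =
[[1, 0],
 [-1, -1],
 [3, 3]]

For real matrices with standard dot products, the defining identity <Ax, y> = <x, A^* y> gives (Ax)^T y = x^T (A^*) y, i.e. x^T A^T y = x^T (A^*) y. Since this holds for all x, y, we must have A^* = A^T. Therefore
A^* =
[[1, 0],
 [-1, -1],
 [3, 3]].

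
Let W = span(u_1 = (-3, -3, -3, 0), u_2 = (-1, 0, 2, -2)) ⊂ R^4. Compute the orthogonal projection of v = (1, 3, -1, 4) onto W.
proj_W(v) = (37/13, 19/13, -17/13, 36/13)

Set up U = [u_1 | ... | u_2] ∈ R^(4×2). The projector onto W = col(U) is P = U (U^T U)^(-1) U^T.
Compute U^T U =
  [27, -3]
  [-3, 9],
and U^T v = (-9, -11).
Solve U^T U · c = U^T v for the coefficients: c = (-19/39, -18/13). The projection is proj_W(v) = U c.
Check: (v - proj_W(v)) · u_1 = 0  (should be 0).
Check: (v - proj_W(v)) · u_2 = 0  (should be 0).
Result: proj_W(v) = (37/13, 19/13, -17/13, 36/13).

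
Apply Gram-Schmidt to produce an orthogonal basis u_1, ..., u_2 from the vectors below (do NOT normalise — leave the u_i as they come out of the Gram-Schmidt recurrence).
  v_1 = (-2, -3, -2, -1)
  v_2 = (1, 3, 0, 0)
Orthogonal basis:
  u_1 = (-2, -3, -2, -1)
  u_2 = (-2/9, 7/6, -11/9, -11/18)

Apply the Gram-Schmidt recurrence
  u_1 = v_1
  u_i = v_i − Σ_{j<i} ((v_i · u_j) / (u_j · u_j)) · u_j.

Step by step this gives:
  u_1 = (-2, -3, -2, -1)
  u_2 = (-2/9, 7/6, -11/9, -11/18)

Orthogonality check:
  u_2 · u_1 = 0 (should be 0)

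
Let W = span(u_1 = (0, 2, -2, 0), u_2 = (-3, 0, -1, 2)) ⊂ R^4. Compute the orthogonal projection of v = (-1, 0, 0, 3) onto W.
proj_W(v) = (-2, -1/3, -1/3, 4/3)

Set up U = [u_1 | ... | u_2] ∈ R^(4×2). The projector onto W = col(U) is P = U (U^T U)^(-1) U^T.
Compute U^T U =
  [8, 2]
  [2, 14],
and U^T v = (0, 9).
Solve U^T U · c = U^T v for the coefficients: c = (-1/6, 2/3). The projection is proj_W(v) = U c.
Check: (v - proj_W(v)) · u_1 = 0  (should be 0).
Check: (v - proj_W(v)) · u_2 = 0  (should be 0).
Result: proj_W(v) = (-2, -1/3, -1/3, 4/3).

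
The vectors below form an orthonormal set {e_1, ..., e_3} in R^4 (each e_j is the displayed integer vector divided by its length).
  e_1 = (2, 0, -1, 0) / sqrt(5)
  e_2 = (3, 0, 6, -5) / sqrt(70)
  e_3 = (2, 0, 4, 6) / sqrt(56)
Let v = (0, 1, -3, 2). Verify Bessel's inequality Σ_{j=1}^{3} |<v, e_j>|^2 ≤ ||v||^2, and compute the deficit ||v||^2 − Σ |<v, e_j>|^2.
Σ |<v, e_j>|^2 = 13; ||v||^2 = 14; deficit = 1

Write each e_j = u_j / sqrt(<u_j, u_j>) where u_j is the displayed integer vector. Then <v, e_j> = <v, u_j> / sqrt(<u_j, u_j>), so |<v, e_j>|^2 = <v, u_j>^2 / <u_j, u_j>.
Coefficients: <v, e_1> = 3/sqrt(5), <v, e_2> = -28/sqrt(70), <v, e_3> = 0/sqrt(56).
Square and sum: Σ |<v, e_j>|^2 = 13.
Compute ||v||^2 = v·v = 14.
Deficit = 14 − 13 = 1 ≥ 0, confirming Bessel's inequality. (The deficit equals ||v − Σ <v,e_j> e_j||^2, the squared distance from v to span{e_j}.)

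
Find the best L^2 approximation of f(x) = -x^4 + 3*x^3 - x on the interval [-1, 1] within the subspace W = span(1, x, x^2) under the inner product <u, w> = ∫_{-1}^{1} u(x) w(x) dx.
g(x) = -6*x^2/7 + 4*x/5 + 3/35

The best approximation g ∈ W is the orthogonal projection of f onto W. Writing g = a_0 + a_1 x + a_2 x^2, the coefficients solve the normal equations G · a = b where
  G_{ij} = <φ_i, φ_j> and b_i = <f, φ_i>, with φ_0 = 1, φ_1 = x, φ_2 = x^2.
G =
  [2, 0, 2/3]
  [0, 2/3, 0]
  [2/3, 0, 2/5],
b = (-2/5, 8/15, -2/7).
Solving gives a_0 = 3/35, a_1 = 4/5, a_2 = -6/7, so
  g(x) = -6*x^2/7 + 4*x/5 + 3/35.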